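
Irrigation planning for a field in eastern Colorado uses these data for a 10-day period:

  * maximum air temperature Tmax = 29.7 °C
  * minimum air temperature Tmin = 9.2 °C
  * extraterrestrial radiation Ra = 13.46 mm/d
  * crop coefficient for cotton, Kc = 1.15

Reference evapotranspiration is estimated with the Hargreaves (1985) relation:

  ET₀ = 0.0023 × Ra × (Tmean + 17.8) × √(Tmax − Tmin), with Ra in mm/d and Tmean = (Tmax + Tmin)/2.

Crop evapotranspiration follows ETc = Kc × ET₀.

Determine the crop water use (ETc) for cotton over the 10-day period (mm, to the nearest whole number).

Tmean = (29.7 + 9.2)/2 = 19.45 °C
ET₀ = 0.0023 × 13.46 × (19.45 + 17.8) × √20.5 = 0.0023 × 13.46 × 37.25 × 4.5277 = 5.2213 mm/d
ETc = Kc × ET₀ = 1.15 × 5.2213 = 6.0045 mm/d
Over 10 days: 6.0045 × 10 = 60.045 mm

60 mm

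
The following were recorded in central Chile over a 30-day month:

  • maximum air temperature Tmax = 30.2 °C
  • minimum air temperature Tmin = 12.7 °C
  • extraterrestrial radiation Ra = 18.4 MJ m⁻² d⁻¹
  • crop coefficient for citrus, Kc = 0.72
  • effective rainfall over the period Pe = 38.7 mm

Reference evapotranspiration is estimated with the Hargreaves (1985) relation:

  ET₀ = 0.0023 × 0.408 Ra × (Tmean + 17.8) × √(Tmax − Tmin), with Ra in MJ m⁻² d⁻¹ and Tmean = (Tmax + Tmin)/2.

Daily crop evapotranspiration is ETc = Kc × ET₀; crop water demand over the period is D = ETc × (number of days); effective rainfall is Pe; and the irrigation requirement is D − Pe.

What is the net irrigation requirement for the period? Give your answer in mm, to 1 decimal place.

22.5 mm

Tmean = (30.2 + 12.7)/2 = 21.45 °C
0.408 Ra = 0.408 × 18.4 = 7.5072 mm/d equivalent
ET₀ = 0.0023 × 7.5072 × (21.45 + 17.8) × √17.5 = 0.0023 × 7.5072 × 39.25 × 4.1833 = 2.8351 mm/d
ETc = Kc × ET₀ = 0.72 × 2.8351 = 2.0413 mm/d
Crop demand D = ETc × 30 d = 2.0413 × 30 = 61.239 mm
D − Pe = 61.239 − 38.7 = 22.539 mm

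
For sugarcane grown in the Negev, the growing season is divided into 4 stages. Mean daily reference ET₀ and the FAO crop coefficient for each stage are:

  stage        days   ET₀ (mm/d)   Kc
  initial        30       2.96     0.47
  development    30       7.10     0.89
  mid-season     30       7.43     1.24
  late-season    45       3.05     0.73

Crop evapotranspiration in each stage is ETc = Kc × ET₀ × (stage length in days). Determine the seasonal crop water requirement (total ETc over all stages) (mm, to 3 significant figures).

initial: 0.47 × 2.96 × 30 = 41.74 mm
development: 0.89 × 7.10 × 30 = 189.57 mm
mid-season: 1.24 × 7.43 × 30 = 276.40 mm
late-season: 0.73 × 3.05 × 45 = 100.19 mm
Seasonal total = 607.90 mm

608 mm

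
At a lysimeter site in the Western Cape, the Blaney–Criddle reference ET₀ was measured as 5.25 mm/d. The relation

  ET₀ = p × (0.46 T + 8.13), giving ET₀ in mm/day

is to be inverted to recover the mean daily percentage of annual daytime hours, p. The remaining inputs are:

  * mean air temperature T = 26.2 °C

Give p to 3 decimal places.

p = ET₀ / (0.46 T + 8.13) = 5.25 / (0.46 × 26.2 + 8.13) = 5.25 / 20.182 = 0.2601

0.260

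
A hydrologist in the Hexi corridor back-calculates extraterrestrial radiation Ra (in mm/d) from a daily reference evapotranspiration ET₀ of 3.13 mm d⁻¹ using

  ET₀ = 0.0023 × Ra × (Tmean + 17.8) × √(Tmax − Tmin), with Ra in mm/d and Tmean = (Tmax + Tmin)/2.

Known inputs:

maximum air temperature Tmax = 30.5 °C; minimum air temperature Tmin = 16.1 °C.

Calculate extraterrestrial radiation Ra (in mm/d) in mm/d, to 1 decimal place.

Tmean = 23.30 °C; √ΔT = 3.7947
Ra = ET₀ / [0.0023 × (Tmean+17.8) × √ΔT] = 3.13 / (0.0023 × 41.10 × 3.7947) = 8.726 mm/d

8.7 mm/d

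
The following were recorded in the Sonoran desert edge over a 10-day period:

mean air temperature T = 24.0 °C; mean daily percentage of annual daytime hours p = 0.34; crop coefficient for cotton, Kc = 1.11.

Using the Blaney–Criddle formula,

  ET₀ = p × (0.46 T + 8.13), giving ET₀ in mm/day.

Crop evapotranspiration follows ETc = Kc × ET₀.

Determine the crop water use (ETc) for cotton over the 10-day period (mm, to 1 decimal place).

72.3 mm

ET₀ = 0.34 × (0.46 × 24.0 + 8.13) = 0.34 × 19.170 = 6.5178 mm/d
ETc = Kc × ET₀ = 1.11 × 6.5178 = 7.2348 mm/d
Over 10 days: 7.2348 × 10 = 72.348 mm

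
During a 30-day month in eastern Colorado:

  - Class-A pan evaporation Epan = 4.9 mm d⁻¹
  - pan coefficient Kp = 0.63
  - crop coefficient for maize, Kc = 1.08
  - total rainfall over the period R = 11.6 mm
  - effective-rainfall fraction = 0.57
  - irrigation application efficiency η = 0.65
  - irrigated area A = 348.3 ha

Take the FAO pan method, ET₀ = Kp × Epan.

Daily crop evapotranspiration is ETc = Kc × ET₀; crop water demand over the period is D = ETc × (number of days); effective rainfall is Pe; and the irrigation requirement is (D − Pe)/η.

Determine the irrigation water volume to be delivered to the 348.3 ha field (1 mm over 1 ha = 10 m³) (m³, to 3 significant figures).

ET₀ = 0.63 × 4.9 = 3.0870 mm/d
ETc = Kc × ET₀ = 1.08 × 3.0870 = 3.3340 mm/d
Crop demand D = ETc × 30 d = 3.3340 × 30 = 100.020 mm
Pe = 0.57 × 11.6 = 6.612 mm
D − Pe = 100.020 − 6.612 = 93.408 mm
Gross irrigation = 93.408 / 0.65 = 143.705 mm
Volume = 143.705 mm × 348.3 ha × 10 = 500524.5 m³

501000 m³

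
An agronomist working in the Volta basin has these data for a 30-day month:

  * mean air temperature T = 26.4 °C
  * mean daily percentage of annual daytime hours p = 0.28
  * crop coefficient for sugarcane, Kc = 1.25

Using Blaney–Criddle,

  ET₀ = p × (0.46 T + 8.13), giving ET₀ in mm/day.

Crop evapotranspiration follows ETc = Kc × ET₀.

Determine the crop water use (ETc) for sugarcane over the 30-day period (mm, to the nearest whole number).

ET₀ = 0.28 × (0.46 × 26.4 + 8.13) = 0.28 × 20.274 = 5.6767 mm/d
ETc = Kc × ET₀ = 1.25 × 5.6767 = 7.0959 mm/d
Over 30 days: 7.0959 × 30 = 212.877 mm

213 mm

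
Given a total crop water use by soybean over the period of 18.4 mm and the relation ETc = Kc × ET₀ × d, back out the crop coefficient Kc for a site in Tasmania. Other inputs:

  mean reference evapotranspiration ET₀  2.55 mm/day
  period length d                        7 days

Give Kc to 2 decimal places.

1.03

ETc = Kc × ET₀ × d  ⇒  Kc = ETc / (ET₀ × d)
Kc = 18.4 / (2.55 × 7) = 18.4 / 17.85 = 1.0308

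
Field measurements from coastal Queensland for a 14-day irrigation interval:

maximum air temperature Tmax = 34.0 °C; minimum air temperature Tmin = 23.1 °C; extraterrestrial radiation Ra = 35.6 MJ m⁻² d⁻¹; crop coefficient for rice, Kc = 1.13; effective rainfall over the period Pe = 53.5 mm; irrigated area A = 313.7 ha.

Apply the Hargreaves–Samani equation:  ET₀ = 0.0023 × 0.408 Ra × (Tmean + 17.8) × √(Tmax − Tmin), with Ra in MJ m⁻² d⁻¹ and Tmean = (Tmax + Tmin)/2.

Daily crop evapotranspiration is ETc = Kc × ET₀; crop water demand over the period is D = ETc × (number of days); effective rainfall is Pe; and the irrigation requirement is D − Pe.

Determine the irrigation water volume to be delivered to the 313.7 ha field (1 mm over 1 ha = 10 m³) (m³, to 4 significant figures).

85870 m³

Tmean = (34.0 + 23.1)/2 = 28.55 °C
0.408 Ra = 0.408 × 35.6 = 14.5248 mm/d equivalent
ET₀ = 0.0023 × 14.5248 × (28.55 + 17.8) × √10.9 = 0.0023 × 14.5248 × 46.35 × 3.3015 = 5.1121 mm/d
ETc = Kc × ET₀ = 1.13 × 5.1121 = 5.7767 mm/d
Crop demand D = ETc × 14 d = 5.7767 × 14 = 80.874 mm
D − Pe = 80.874 − 53.5 = 27.374 mm
Volume = 27.374 mm × 313.7 ha × 10 = 85872.2 m³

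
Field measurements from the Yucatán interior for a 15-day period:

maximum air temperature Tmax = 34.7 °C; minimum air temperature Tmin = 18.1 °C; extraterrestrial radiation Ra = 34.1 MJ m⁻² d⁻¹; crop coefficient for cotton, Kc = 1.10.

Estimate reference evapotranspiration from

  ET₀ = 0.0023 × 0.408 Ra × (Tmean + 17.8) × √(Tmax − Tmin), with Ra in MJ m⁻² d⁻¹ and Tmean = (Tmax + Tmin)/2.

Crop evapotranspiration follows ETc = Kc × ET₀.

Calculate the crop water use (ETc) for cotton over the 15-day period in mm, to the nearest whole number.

Tmean = (34.7 + 18.1)/2 = 26.40 °C
0.408 Ra = 0.408 × 34.1 = 13.9128 mm/d equivalent
ET₀ = 0.0023 × 13.9128 × (26.40 + 17.8) × √16.6 = 0.0023 × 13.9128 × 44.20 × 4.0743 = 5.7626 mm/d
ETc = Kc × ET₀ = 1.10 × 5.7626 = 6.3389 mm/d
Over 15 days: 6.3389 × 15 = 95.084 mm

95 mm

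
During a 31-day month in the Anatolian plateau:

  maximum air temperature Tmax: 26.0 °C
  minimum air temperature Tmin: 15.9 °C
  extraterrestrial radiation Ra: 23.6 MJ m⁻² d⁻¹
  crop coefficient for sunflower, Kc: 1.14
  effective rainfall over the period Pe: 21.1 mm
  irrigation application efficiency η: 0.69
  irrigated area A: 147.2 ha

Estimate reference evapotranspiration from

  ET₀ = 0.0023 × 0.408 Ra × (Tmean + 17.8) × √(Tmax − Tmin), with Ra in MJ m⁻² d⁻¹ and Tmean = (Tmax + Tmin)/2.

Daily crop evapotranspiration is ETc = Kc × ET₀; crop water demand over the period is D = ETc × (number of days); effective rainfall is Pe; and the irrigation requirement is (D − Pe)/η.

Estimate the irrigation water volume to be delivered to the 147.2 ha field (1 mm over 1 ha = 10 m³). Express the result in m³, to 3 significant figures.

161000 m³

Tmean = (26.0 + 15.9)/2 = 20.95 °C
0.408 Ra = 0.408 × 23.6 = 9.6288 mm/d equivalent
ET₀ = 0.0023 × 9.6288 × (20.95 + 17.8) × √10.1 = 0.0023 × 9.6288 × 38.75 × 3.1780 = 2.7273 mm/d
ETc = Kc × ET₀ = 1.14 × 2.7273 = 3.1091 mm/d
Crop demand D = ETc × 31 d = 3.1091 × 31 = 96.382 mm
D − Pe = 96.382 − 21.1 = 75.282 mm
Gross irrigation = 75.282 / 0.69 = 109.104 mm
Volume = 109.104 mm × 147.2 ha × 10 = 160601.1 m³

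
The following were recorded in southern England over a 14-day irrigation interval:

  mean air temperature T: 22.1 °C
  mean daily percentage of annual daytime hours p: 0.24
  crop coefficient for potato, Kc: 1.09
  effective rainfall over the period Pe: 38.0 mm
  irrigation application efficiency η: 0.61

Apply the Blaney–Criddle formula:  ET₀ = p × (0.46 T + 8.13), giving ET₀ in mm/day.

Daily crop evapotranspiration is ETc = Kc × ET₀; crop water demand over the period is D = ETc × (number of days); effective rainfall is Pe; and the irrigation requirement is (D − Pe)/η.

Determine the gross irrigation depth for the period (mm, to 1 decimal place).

ET₀ = 0.24 × (0.46 × 22.1 + 8.13) = 0.24 × 18.296 = 4.3910 mm/d
ETc = Kc × ET₀ = 1.09 × 4.3910 = 4.7862 mm/d
Crop demand D = ETc × 14 d = 4.7862 × 14 = 67.007 mm
D − Pe = 67.007 − 38.0 = 29.007 mm
Gross irrigation = 29.007 / 0.61 = 47.552 mm

47.6 mm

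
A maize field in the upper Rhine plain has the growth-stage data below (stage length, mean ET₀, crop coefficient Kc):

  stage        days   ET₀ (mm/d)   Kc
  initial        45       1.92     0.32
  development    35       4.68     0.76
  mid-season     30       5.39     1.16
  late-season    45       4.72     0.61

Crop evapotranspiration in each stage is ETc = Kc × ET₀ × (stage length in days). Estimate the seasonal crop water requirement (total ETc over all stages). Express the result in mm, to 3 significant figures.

469 mm

initial: 0.32 × 1.92 × 45 = 27.65 mm
development: 0.76 × 4.68 × 35 = 124.49 mm
mid-season: 1.16 × 5.39 × 30 = 187.57 mm
late-season: 0.61 × 4.72 × 45 = 129.56 mm
Seasonal total = 469.27 mm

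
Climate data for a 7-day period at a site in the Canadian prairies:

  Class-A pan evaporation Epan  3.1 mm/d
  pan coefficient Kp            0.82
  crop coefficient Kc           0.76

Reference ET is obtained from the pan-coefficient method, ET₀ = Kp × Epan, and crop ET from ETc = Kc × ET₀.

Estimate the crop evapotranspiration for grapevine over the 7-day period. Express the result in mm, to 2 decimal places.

13.52 mm

ET₀ = 0.82 × 3.1 = 2.5420 mm/d
ETc = Kc × ET₀ = 0.76 × 2.5420 = 1.9319 mm/d
Over 7 days: 1.9319 × 7 = 13.523 mm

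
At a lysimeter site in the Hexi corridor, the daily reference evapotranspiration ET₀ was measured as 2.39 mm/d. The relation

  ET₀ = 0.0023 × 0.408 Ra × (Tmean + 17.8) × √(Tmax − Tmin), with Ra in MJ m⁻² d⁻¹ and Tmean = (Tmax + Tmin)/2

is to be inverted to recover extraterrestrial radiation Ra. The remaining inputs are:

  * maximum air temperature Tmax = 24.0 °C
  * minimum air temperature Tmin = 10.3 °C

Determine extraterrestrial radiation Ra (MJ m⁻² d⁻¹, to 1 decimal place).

19.7 MJ m⁻² d⁻¹

Tmean = (24.0+10.3)/2 = 17.15 °C; ΔT = 13.7
Ra = ET₀ / [0.0023 × 0.408 × (Tmean+17.8) × √ΔT]
   = 2.39 / (0.0023 × 0.408 × 34.95 × 3.7014) = 19.688 MJ m⁻² d⁻¹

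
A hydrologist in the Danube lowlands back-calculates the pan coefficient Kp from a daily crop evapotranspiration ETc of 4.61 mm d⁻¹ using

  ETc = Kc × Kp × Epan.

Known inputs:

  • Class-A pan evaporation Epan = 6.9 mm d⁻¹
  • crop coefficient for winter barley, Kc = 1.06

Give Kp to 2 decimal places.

0.63

ETc = Kc × Kp × Epan  ⇒  Kp = ETc / (Kc × Epan)
Kp = 4.61 / (1.06 × 6.9) = 4.61 / 7.314 = 0.6303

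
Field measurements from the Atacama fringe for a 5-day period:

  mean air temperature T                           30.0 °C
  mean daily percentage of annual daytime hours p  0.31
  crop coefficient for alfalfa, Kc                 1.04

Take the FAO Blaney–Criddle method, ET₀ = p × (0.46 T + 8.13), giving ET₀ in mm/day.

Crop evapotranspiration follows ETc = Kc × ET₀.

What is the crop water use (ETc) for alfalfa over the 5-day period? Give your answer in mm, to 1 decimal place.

ET₀ = 0.31 × (0.46 × 30.0 + 8.13) = 0.31 × 21.930 = 6.7983 mm/d
ETc = Kc × ET₀ = 1.04 × 6.7983 = 7.0702 mm/d
Over 5 days: 7.0702 × 5 = 35.351 mm

35.4 mm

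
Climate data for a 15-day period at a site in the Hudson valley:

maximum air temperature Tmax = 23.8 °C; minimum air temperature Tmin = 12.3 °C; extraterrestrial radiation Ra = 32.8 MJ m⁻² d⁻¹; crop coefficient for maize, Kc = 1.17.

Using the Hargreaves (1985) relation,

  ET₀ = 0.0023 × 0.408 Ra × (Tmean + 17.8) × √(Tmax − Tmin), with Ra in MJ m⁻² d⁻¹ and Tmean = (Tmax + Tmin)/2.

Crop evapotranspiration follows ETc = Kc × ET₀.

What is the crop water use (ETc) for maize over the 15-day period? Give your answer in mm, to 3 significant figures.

Tmean = (23.8 + 12.3)/2 = 18.05 °C
0.408 Ra = 0.408 × 32.8 = 13.3824 mm/d equivalent
ET₀ = 0.0023 × 13.3824 × (18.05 + 17.8) × √11.5 = 0.0023 × 13.3824 × 35.85 × 3.3912 = 3.7420 mm/d
ETc = Kc × ET₀ = 1.17 × 3.7420 = 4.3781 mm/d
Over 15 days: 4.3781 × 15 = 65.672 mm

65.7 mm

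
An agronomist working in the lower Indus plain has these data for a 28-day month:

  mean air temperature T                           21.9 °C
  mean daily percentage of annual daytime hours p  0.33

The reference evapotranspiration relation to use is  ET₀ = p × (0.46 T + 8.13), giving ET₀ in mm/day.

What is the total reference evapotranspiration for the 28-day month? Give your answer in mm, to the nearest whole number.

ET₀ = 0.33 × (0.46 × 21.9 + 8.13) = 0.33 × 18.204 = 6.0073 mm/d
Monthly total = 6.0073 × 28 = 168.204 mm

168 mm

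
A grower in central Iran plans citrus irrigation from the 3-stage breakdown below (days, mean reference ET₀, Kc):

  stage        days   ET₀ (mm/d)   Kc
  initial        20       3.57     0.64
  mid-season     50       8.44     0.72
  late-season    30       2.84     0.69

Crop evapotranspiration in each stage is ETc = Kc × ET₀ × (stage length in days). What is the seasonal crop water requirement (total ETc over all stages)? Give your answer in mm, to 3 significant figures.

408 mm

initial: 0.64 × 3.57 × 20 = 45.70 mm
mid-season: 0.72 × 8.44 × 50 = 303.84 mm
late-season: 0.69 × 2.84 × 30 = 58.79 mm
Seasonal total = 408.33 mm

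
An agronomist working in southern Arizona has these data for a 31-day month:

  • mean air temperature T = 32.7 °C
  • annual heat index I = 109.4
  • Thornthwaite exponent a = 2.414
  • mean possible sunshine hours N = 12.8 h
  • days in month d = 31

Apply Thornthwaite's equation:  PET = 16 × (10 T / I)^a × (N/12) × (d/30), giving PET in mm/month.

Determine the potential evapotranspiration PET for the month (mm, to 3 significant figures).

10T/I = 10 × 32.7 / 109.4 = 2.9890
(10T/I)^a = 2.9890^2.414 = 14.0579
Uncorrected PET = 16 × 14.0579 = 224.926 mm
Correction = (N/12)(d/30) = (12.8/12)(31/30) = 1.1022
PET = 224.926 × 1.1022 = 247.913 mm/month

248 mm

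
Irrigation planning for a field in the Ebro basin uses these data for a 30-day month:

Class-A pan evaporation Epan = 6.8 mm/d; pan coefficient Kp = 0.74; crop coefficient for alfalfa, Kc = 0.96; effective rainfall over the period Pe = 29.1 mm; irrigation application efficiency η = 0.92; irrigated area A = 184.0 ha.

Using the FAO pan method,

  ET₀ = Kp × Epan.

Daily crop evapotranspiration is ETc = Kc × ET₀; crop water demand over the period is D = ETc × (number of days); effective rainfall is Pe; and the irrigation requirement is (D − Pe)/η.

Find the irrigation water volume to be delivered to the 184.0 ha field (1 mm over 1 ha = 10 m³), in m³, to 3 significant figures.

ET₀ = 0.74 × 6.8 = 5.0320 mm/d
ETc = Kc × ET₀ = 0.96 × 5.0320 = 4.8307 mm/d
Crop demand D = ETc × 30 d = 4.8307 × 30 = 144.921 mm
D − Pe = 144.921 − 29.1 = 115.821 mm
Gross irrigation = 115.821 / 0.92 = 125.892 mm
Volume = 125.892 mm × 184.0 ha × 10 = 231641.3 m³

232000 m³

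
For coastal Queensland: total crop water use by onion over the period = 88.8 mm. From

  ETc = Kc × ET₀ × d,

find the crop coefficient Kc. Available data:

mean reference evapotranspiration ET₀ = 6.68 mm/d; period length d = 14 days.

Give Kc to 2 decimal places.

0.95

ETc = Kc × ET₀ × d  ⇒  Kc = ETc / (ET₀ × d)
Kc = 88.8 / (6.68 × 14) = 88.8 / 93.52 = 0.9495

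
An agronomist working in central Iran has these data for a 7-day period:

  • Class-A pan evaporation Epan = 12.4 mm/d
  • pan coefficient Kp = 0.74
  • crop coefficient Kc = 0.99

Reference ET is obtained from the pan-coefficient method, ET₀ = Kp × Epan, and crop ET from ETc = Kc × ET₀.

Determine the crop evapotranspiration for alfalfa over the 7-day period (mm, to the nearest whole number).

64 mm

ET₀ = 0.74 × 12.4 = 9.1760 mm/d
ETc = Kc × ET₀ = 0.99 × 9.1760 = 9.0842 mm/d
Over 7 days: 9.0842 × 7 = 63.589 mm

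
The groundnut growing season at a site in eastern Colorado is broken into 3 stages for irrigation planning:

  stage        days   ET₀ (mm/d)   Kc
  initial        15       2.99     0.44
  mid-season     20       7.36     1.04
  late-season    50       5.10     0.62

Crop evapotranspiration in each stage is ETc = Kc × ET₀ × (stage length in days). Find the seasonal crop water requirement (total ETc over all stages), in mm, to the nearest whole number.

initial: 0.44 × 2.99 × 15 = 19.73 mm
mid-season: 1.04 × 7.36 × 20 = 153.09 mm
late-season: 0.62 × 5.10 × 50 = 158.10 mm
Seasonal total = 330.92 mm

331 mm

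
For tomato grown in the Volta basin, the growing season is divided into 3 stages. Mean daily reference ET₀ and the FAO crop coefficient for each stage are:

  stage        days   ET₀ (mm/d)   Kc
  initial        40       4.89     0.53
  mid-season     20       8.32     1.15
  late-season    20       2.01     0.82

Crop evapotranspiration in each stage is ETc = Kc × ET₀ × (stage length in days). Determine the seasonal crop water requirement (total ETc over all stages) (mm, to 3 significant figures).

328 mm

initial: 0.53 × 4.89 × 40 = 103.67 mm
mid-season: 1.15 × 8.32 × 20 = 191.36 mm
late-season: 0.82 × 2.01 × 20 = 32.96 mm
Seasonal total = 327.99 mm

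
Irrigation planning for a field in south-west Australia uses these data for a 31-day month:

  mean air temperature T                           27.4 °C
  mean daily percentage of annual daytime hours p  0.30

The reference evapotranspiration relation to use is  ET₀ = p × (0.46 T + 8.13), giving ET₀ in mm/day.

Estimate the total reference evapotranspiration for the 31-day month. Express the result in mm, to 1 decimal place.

192.8 mm

ET₀ = 0.30 × (0.46 × 27.4 + 8.13) = 0.30 × 20.734 = 6.2202 mm/d
Monthly total = 6.2202 × 31 = 192.826 mm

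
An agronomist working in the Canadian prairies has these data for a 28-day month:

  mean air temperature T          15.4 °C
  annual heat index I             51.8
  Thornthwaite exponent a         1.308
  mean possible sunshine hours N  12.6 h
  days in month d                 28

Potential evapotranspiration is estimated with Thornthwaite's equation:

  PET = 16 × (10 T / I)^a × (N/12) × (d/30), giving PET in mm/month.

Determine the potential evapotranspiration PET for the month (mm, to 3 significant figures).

10T/I = 10 × 15.4 / 51.8 = 2.9730
(10T/I)^a = 2.9730^1.308 = 4.1585
Uncorrected PET = 16 × 4.1585 = 66.536 mm
Correction = (N/12)(d/30) = (12.6/12)(28/30) = 0.9800
PET = 66.536 × 0.9800 = 65.205 mm/month

65.2 mm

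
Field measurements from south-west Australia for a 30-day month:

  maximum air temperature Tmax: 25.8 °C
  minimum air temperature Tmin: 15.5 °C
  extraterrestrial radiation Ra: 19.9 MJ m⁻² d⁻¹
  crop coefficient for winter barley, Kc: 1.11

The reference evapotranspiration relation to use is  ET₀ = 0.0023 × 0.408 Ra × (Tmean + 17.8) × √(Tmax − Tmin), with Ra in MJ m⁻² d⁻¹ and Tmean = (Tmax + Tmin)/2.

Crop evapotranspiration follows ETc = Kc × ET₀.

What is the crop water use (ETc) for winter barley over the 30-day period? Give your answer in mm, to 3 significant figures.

76.7 mm

Tmean = (25.8 + 15.5)/2 = 20.65 °C
0.408 Ra = 0.408 × 19.9 = 8.1192 mm/d equivalent
ET₀ = 0.0023 × 8.1192 × (20.65 + 17.8) × √10.3 = 0.0023 × 8.1192 × 38.45 × 3.2094 = 2.3044 mm/d
ETc = Kc × ET₀ = 1.11 × 2.3044 = 2.5579 mm/d
Over 30 days: 2.5579 × 30 = 76.737 mm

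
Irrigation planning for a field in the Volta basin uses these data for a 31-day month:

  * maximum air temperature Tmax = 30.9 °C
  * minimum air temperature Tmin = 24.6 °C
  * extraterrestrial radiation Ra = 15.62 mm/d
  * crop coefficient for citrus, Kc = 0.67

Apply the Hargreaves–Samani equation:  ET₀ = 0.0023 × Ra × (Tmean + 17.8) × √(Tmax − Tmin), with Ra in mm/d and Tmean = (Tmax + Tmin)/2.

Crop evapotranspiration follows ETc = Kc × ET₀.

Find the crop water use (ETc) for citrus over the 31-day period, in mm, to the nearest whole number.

85 mm

Tmean = (30.9 + 24.6)/2 = 27.75 °C
ET₀ = 0.0023 × 15.62 × (27.75 + 17.8) × √6.3 = 0.0023 × 15.62 × 45.55 × 2.5100 = 4.1074 mm/d
ETc = Kc × ET₀ = 0.67 × 4.1074 = 2.7520 mm/d
Over 31 days: 2.7520 × 31 = 85.312 mm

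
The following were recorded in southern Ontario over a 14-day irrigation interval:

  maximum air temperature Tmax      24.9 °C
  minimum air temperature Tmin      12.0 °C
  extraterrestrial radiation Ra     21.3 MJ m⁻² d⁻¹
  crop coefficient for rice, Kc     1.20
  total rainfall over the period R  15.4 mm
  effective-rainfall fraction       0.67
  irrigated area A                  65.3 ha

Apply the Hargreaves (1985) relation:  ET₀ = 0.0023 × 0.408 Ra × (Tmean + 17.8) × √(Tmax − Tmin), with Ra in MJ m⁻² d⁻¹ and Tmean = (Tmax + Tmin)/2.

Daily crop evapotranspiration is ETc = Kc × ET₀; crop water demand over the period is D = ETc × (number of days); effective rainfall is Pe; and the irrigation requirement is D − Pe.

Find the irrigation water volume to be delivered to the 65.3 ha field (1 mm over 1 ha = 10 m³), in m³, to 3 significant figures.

21800 m³

Tmean = (24.9 + 12.0)/2 = 18.45 °C
0.408 Ra = 0.408 × 21.3 = 8.6904 mm/d equivalent
ET₀ = 0.0023 × 8.6904 × (18.45 + 17.8) × √12.9 = 0.0023 × 8.6904 × 36.25 × 3.5917 = 2.6024 mm/d
ETc = Kc × ET₀ = 1.20 × 2.6024 = 3.1229 mm/d
Crop demand D = ETc × 14 d = 3.1229 × 14 = 43.721 mm
Pe = 0.67 × 15.4 = 10.318 mm
D − Pe = 43.721 − 10.318 = 33.403 mm
Volume = 33.403 mm × 65.3 ha × 10 = 21812.2 m³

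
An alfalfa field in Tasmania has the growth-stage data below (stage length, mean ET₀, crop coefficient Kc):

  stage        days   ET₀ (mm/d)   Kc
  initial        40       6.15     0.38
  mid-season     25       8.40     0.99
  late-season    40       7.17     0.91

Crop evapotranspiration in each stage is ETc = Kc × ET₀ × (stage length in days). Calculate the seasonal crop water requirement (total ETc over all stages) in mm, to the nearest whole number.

initial: 0.38 × 6.15 × 40 = 93.48 mm
mid-season: 0.99 × 8.40 × 25 = 207.90 mm
late-season: 0.91 × 7.17 × 40 = 260.99 mm
Seasonal total = 562.37 mm

562 mm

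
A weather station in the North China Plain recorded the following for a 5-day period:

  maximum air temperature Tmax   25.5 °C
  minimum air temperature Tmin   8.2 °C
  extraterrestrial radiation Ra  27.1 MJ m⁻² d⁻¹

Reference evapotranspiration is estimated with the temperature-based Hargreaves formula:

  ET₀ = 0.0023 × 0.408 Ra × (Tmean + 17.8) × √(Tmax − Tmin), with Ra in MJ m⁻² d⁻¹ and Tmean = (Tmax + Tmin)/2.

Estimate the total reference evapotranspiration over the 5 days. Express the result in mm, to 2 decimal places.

18.33 mm

Tmean = (25.5 + 8.2)/2 = 16.85 °C
0.408 Ra = 0.408 × 27.1 = 11.0568 mm/d equivalent
ET₀ = 0.0023 × 11.0568 × (16.85 + 17.8) × √17.3 = 0.0023 × 11.0568 × 34.65 × 4.1593 = 3.6651 mm/d
Over 5 days: 3.6651 × 5 = 18.326 mm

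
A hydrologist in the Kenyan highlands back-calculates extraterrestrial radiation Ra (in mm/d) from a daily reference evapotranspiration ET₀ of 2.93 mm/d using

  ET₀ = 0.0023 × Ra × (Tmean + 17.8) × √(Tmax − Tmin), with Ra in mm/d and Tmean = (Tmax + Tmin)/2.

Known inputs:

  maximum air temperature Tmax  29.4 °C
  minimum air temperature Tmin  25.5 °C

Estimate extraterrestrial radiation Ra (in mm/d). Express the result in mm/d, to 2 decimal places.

14.26 mm/d

Tmean = 27.45 °C; √ΔT = 1.9748
Ra = ET₀ / [0.0023 × (Tmean+17.8) × √ΔT] = 2.93 / (0.0023 × 45.25 × 1.9748) = 14.256 mm/d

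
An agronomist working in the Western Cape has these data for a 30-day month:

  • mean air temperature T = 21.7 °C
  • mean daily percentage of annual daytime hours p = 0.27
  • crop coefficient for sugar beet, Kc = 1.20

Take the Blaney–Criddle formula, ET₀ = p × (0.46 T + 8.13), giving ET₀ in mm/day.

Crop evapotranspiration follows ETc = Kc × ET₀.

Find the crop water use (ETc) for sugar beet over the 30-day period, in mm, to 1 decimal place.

ET₀ = 0.27 × (0.46 × 21.7 + 8.13) = 0.27 × 18.112 = 4.8902 mm/d
ETc = Kc × ET₀ = 1.20 × 4.8902 = 5.8682 mm/d
Over 30 days: 5.8682 × 30 = 176.046 mm

176.0 mm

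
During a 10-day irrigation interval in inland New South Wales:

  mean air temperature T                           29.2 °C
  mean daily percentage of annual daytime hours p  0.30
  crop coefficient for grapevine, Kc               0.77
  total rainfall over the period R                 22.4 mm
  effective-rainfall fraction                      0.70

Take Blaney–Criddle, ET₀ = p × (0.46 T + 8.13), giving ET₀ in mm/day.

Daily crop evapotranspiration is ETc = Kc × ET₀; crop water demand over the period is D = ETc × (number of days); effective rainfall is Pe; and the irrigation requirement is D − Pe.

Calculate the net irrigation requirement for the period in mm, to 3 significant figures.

34.1 mm

ET₀ = 0.30 × (0.46 × 29.2 + 8.13) = 0.30 × 21.562 = 6.4686 mm/d
ETc = Kc × ET₀ = 0.77 × 6.4686 = 4.9808 mm/d
Crop demand D = ETc × 10 d = 4.9808 × 10 = 49.808 mm
Pe = 0.70 × 22.4 = 15.680 mm
D − Pe = 49.808 − 15.680 = 34.128 mm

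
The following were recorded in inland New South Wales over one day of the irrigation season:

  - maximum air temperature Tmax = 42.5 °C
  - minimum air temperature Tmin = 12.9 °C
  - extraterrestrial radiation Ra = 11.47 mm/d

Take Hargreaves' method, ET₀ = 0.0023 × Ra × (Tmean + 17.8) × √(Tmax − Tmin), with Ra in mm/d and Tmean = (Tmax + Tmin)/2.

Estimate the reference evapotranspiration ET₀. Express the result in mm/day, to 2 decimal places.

Tmean = (42.5 + 12.9)/2 = 27.70 °C
ET₀ = 0.0023 × 11.47 × (27.70 + 17.8) × √29.6 = 0.0023 × 11.47 × 45.50 × 5.4406 = 6.5305 mm/d

6.53 mm/day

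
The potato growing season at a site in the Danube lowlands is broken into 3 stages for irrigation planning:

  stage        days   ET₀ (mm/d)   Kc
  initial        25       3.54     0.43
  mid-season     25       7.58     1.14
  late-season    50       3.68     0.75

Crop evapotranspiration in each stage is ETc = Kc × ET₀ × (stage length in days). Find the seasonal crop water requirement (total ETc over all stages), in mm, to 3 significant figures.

initial: 0.43 × 3.54 × 25 = 38.06 mm
mid-season: 1.14 × 7.58 × 25 = 216.03 mm
late-season: 0.75 × 3.68 × 50 = 138.00 mm
Seasonal total = 392.09 mm

392 mm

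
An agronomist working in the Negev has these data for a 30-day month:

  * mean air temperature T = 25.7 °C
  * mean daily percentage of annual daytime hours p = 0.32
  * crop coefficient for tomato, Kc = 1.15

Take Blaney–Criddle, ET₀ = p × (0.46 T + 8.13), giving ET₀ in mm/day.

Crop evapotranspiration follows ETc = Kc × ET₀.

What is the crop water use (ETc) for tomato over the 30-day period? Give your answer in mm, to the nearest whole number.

ET₀ = 0.32 × (0.46 × 25.7 + 8.13) = 0.32 × 19.952 = 6.3846 mm/d
ETc = Kc × ET₀ = 1.15 × 6.3846 = 7.3423 mm/d
Over 30 days: 7.3423 × 30 = 220.269 mm

220 mm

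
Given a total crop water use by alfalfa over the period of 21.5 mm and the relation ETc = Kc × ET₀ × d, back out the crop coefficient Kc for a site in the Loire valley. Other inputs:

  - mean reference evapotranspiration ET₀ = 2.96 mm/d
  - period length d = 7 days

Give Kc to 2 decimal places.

ETc = Kc × ET₀ × d  ⇒  Kc = ETc / (ET₀ × d)
Kc = 21.5 / (2.96 × 7) = 21.5 / 20.72 = 1.0376

1.04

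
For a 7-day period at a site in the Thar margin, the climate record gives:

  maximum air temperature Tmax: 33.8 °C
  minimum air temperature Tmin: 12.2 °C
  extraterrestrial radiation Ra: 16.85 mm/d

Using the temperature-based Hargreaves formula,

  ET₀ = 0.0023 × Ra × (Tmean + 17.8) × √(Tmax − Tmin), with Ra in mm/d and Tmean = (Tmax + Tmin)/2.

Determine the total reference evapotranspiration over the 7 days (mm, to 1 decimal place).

Tmean = (33.8 + 12.2)/2 = 23.00 °C
ET₀ = 0.0023 × 16.85 × (23.00 + 17.8) × √21.6 = 0.0023 × 16.85 × 40.80 × 4.6476 = 7.3488 mm/d
Over 7 days: 7.3488 × 7 = 51.442 mm

51.4 mm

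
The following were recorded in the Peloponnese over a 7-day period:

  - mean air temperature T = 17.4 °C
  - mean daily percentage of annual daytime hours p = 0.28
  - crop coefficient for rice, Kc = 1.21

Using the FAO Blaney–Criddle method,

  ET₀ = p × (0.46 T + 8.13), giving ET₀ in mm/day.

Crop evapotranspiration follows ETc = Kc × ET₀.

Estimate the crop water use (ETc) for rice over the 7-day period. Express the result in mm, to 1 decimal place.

38.3 mm

ET₀ = 0.28 × (0.46 × 17.4 + 8.13) = 0.28 × 16.134 = 4.5175 mm/d
ETc = Kc × ET₀ = 1.21 × 4.5175 = 5.4662 mm/d
Over 7 days: 5.4662 × 7 = 38.263 mm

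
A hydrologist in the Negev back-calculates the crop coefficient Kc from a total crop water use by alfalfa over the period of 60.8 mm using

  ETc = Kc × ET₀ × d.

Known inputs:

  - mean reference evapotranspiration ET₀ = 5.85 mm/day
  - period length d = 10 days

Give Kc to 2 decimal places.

1.04

ETc = Kc × ET₀ × d  ⇒  Kc = ETc / (ET₀ × d)
Kc = 60.8 / (5.85 × 10) = 60.8 / 58.50 = 1.0393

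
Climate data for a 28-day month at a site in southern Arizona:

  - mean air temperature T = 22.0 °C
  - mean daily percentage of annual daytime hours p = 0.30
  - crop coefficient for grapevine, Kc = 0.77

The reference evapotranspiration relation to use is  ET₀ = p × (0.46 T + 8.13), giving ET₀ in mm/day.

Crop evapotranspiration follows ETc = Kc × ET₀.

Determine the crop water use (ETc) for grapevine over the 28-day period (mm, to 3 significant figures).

118 mm

ET₀ = 0.30 × (0.46 × 22.0 + 8.13) = 0.30 × 18.250 = 5.4750 mm/d
ETc = Kc × ET₀ = 0.77 × 5.4750 = 4.2158 mm/d
Over 28 days: 4.2158 × 28 = 118.042 mm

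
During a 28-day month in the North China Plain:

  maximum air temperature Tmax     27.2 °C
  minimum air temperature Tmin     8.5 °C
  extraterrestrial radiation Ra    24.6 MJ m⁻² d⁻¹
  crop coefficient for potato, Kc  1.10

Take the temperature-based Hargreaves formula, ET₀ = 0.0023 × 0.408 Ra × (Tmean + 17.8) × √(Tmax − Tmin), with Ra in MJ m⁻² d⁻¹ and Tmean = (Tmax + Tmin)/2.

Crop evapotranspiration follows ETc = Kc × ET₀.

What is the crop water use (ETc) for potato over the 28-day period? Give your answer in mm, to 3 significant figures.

Tmean = (27.2 + 8.5)/2 = 17.85 °C
0.408 Ra = 0.408 × 24.6 = 10.0368 mm/d equivalent
ET₀ = 0.0023 × 10.0368 × (17.85 + 17.8) × √18.7 = 0.0023 × 10.0368 × 35.65 × 4.3243 = 3.5588 mm/d
ETc = Kc × ET₀ = 1.10 × 3.5588 = 3.9147 mm/d
Over 28 days: 3.9147 × 28 = 109.612 mm

110 mm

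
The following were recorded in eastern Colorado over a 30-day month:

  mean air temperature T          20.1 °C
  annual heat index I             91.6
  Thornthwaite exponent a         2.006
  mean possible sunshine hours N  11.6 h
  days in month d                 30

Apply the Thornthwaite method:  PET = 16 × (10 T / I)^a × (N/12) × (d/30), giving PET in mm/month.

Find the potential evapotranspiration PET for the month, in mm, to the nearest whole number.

10T/I = 10 × 20.1 / 91.6 = 2.1943
(10T/I)^a = 2.1943^2.006 = 4.8377
Uncorrected PET = 16 × 4.8377 = 77.403 mm
Correction = (N/12)(d/30) = (11.6/12)(30/30) = 0.9667
PET = 77.403 × 0.9667 = 74.825 mm/month

75 mm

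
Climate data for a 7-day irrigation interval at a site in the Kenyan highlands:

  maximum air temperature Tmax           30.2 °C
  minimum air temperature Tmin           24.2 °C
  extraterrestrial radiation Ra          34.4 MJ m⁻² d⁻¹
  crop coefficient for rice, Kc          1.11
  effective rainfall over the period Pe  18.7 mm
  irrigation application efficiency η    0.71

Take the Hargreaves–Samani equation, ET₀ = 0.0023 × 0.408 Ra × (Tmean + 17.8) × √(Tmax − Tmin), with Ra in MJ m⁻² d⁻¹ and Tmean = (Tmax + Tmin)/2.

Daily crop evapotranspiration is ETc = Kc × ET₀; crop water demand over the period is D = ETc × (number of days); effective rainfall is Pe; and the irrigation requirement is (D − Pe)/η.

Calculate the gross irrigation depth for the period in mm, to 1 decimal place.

Tmean = (30.2 + 24.2)/2 = 27.20 °C
0.408 Ra = 0.408 × 34.4 = 14.0352 mm/d equivalent
ET₀ = 0.0023 × 14.0352 × (27.20 + 17.8) × √6.0 = 0.0023 × 14.0352 × 45.00 × 2.4495 = 3.5582 mm/d
ETc = Kc × ET₀ = 1.11 × 3.5582 = 3.9496 mm/d
Crop demand D = ETc × 7 d = 3.9496 × 7 = 27.647 mm
D − Pe = 27.647 − 18.7 = 8.947 mm
Gross irrigation = 8.947 / 0.71 = 12.601 mm

12.6 mm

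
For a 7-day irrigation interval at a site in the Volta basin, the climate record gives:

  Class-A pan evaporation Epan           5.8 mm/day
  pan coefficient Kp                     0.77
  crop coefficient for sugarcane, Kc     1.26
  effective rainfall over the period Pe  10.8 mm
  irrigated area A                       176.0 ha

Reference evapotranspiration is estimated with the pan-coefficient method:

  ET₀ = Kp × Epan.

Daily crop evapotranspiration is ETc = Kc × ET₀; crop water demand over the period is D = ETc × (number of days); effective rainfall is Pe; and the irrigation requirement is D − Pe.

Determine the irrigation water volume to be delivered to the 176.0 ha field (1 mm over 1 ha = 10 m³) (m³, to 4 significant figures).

50320 m³

ET₀ = 0.77 × 5.8 = 4.4660 mm/d
ETc = Kc × ET₀ = 1.26 × 4.4660 = 5.6272 mm/d
Crop demand D = ETc × 7 d = 5.6272 × 7 = 39.390 mm
D − Pe = 39.390 − 10.8 = 28.590 mm
Volume = 28.590 mm × 176.0 ha × 10 = 50318.4 m³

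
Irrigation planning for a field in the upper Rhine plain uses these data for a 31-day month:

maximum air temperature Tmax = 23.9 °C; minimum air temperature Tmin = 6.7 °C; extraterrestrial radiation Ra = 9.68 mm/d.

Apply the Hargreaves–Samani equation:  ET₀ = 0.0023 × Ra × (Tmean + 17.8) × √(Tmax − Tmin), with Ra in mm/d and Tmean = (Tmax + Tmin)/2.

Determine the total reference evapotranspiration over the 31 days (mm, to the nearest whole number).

Tmean = (23.9 + 6.7)/2 = 15.30 °C
ET₀ = 0.0023 × 9.68 × (15.30 + 17.8) × √17.2 = 0.0023 × 9.68 × 33.10 × 4.1473 = 3.0563 mm/d
Over 31 days: 3.0563 × 31 = 94.745 mm

95 mm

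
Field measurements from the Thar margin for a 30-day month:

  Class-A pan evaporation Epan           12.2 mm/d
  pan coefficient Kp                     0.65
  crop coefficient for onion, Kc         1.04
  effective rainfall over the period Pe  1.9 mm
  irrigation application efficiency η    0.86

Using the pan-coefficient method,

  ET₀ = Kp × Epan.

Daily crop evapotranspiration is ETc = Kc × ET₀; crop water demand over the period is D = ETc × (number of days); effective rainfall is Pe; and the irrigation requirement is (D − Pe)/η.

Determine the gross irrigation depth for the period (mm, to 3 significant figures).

285 mm

ET₀ = 0.65 × 12.2 = 7.9300 mm/d
ETc = Kc × ET₀ = 1.04 × 7.9300 = 8.2472 mm/d
Crop demand D = ETc × 30 d = 8.2472 × 30 = 247.416 mm
D − Pe = 247.416 − 1.9 = 245.516 mm
Gross irrigation = 245.516 / 0.86 = 285.484 mm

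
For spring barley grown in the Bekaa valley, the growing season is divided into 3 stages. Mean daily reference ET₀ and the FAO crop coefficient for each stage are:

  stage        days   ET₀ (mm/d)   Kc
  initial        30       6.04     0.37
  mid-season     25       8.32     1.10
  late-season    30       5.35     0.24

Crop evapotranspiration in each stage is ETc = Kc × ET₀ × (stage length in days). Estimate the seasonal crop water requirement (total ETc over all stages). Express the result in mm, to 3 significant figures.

334 mm

initial: 0.37 × 6.04 × 30 = 67.04 mm
mid-season: 1.10 × 8.32 × 25 = 228.80 mm
late-season: 0.24 × 5.35 × 30 = 38.52 mm
Seasonal total = 334.36 mm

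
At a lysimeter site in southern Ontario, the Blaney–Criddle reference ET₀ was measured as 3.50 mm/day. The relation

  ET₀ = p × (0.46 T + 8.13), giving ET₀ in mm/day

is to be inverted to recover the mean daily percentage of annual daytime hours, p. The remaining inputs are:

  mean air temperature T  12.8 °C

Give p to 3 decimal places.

0.250

p = ET₀ / (0.46 T + 8.13) = 3.50 / (0.46 × 12.8 + 8.13) = 3.50 / 14.018 = 0.2497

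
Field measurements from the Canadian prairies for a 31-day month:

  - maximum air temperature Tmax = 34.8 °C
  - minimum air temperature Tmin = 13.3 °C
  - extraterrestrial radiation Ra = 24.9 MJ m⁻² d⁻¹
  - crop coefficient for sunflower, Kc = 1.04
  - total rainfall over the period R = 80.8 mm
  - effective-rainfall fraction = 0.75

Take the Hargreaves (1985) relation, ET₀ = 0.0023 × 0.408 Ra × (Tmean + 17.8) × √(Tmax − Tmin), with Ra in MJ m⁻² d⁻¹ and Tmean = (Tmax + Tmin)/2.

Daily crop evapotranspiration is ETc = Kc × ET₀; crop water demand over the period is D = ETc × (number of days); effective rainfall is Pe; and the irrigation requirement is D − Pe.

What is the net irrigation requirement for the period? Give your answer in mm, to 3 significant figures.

Tmean = (34.8 + 13.3)/2 = 24.05 °C
0.408 Ra = 0.408 × 24.9 = 10.1592 mm/d equivalent
ET₀ = 0.0023 × 10.1592 × (24.05 + 17.8) × √21.5 = 0.0023 × 10.1592 × 41.85 × 4.6368 = 4.5342 mm/d
ETc = Kc × ET₀ = 1.04 × 4.5342 = 4.7156 mm/d
Crop demand D = ETc × 31 d = 4.7156 × 31 = 146.184 mm
Pe = 0.75 × 80.8 = 60.600 mm
D − Pe = 146.184 − 60.600 = 85.584 mm

85.6 mm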